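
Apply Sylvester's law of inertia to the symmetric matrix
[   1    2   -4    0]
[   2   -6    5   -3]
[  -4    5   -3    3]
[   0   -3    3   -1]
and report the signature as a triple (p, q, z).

Answer: (2, 2, 0)

Derivation:
step 0: pivot 1 → sign +
step 1: pivot -10 → sign −
step 2: pivot -21/10 → sign −
step 3: pivot 2/7 → sign +
signature = (2, 2, 0)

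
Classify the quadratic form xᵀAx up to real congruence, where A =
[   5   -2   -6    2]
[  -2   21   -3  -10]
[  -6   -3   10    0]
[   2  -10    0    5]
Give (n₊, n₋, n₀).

Answer: (4, 0, 0)

Derivation:
step 0: pivot 5 → sign +
step 1: pivot 101/5 → sign +
step 2: pivot 137/101 → sign +
step 3: pivot 1/137 → sign +
signature = (4, 0, 0)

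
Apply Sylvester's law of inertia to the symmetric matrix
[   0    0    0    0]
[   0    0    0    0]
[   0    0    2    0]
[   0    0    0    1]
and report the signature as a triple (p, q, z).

Answer: (2, 0, 2)

Derivation:
step 0: pivot 2 → sign +
step 1: pivot 1 → sign +
step 2: row/col 2 already zero → sign 0
step 3: row/col 3 already zero → sign 0
signature = (2, 0, 2)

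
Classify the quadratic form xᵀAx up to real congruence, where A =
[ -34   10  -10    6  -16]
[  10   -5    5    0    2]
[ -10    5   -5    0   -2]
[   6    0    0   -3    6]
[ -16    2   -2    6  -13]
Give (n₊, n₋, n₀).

Answer: (0, 4, 1)

Derivation:
step 0: pivot -34 → sign −
step 1: pivot -35/17 → sign −
step 2: pivot -3/7 → sign −
step 3: pivot -1/5 → sign −
step 4: row/col 4 already zero → sign 0
signature = (0, 4, 1)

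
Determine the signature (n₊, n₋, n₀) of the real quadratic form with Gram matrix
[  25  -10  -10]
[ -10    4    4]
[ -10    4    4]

Answer: (1, 0, 2)

Derivation:
step 0: pivot 25 → sign +
step 1: row/col 1 already zero → sign 0
step 2: row/col 2 already zero → sign 0
signature = (1, 0, 2)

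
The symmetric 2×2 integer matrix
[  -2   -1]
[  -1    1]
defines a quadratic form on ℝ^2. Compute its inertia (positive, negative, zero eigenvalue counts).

step 0: pivot -2 → sign −
step 1: pivot 3/2 → sign +
signature = (1, 1, 0)

Answer: (1, 1, 0)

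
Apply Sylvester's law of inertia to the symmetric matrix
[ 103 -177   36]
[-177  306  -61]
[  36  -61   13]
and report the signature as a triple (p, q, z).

Answer: (3, 0, 0)

Derivation:
step 0: pivot 103 → sign +
step 1: pivot 189/103 → sign +
step 2: pivot 2/189 → sign +
signature = (3, 0, 0)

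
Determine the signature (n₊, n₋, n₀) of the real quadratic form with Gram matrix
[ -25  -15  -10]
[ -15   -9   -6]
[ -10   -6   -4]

step 0: pivot -25 → sign −
step 1: row/col 1 already zero → sign 0
step 2: row/col 2 already zero → sign 0
signature = (0, 1, 2)

Answer: (0, 1, 2)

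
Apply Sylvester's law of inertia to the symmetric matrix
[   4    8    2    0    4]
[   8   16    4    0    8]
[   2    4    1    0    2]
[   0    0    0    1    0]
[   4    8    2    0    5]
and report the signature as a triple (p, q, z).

step 0: pivot 4 → sign +
step 1: pivot 1 → sign +
step 2: pivot 1 → sign +
step 3: row/col 3 already zero → sign 0
step 4: row/col 4 already zero → sign 0
signature = (3, 0, 2)

Answer: (3, 0, 2)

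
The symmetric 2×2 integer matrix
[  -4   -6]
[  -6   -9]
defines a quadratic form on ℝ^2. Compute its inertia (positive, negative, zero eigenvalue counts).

step 0: pivot -4 → sign −
step 1: row/col 1 already zero → sign 0
signature = (0, 1, 1)

Answer: (0, 1, 1)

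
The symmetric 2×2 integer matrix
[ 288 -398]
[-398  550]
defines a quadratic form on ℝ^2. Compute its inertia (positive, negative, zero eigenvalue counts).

step 0: pivot 288 → sign +
step 1: pivot -1/72 → sign −
signature = (1, 1, 0)

Answer: (1, 1, 0)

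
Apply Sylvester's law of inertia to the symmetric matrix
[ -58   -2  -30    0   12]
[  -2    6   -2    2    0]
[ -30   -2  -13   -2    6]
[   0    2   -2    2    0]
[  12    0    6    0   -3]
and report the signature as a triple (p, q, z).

Answer: (3, 2, 0)

Derivation:
step 0: pivot -58 → sign −
step 1: pivot 176/29 → sign +
step 2: pivot 26/11 → sign +
step 3: pivot 15/104 → sign +
step 4: pivot -3/5 → sign −
signature = (3, 2, 0)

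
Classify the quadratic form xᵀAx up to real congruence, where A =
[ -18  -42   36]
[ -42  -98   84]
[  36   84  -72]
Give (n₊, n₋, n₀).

step 0: pivot -18 → sign −
step 1: row/col 1 already zero → sign 0
step 2: row/col 2 already zero → sign 0
signature = (0, 1, 2)

Answer: (0, 1, 2)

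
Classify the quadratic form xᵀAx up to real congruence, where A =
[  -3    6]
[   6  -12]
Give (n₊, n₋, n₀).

Answer: (0, 1, 1)

Derivation:
step 0: pivot -3 → sign −
step 1: row/col 1 already zero → sign 0
signature = (0, 1, 1)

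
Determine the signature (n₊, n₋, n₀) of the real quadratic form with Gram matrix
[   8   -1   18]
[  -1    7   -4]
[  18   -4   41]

step 0: pivot 8 → sign +
step 1: pivot 55/8 → sign +
step 2: pivot 3/55 → sign +
signature = (3, 0, 0)

Answer: (3, 0, 0)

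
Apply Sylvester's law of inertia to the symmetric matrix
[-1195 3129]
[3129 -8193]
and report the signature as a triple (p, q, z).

Answer: (1, 1, 0)

Derivation:
step 0: pivot -1195 → sign −
step 1: pivot 6/1195 → sign +
signature = (1, 1, 0)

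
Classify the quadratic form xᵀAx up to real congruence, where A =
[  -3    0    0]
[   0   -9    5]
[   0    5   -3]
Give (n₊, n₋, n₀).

Answer: (0, 3, 0)

Derivation:
step 0: pivot -3 → sign −
step 1: pivot -9 → sign −
step 2: pivot -2/9 → sign −
signature = (0, 3, 0)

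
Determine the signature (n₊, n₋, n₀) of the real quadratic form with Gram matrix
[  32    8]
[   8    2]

Answer: (1, 0, 1)

Derivation:
step 0: pivot 32 → sign +
step 1: row/col 1 already zero → sign 0
signature = (1, 0, 1)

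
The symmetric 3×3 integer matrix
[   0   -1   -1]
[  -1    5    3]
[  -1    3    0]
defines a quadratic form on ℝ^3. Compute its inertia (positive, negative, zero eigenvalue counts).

step 0: pivot 5 → sign +
step 1: pivot -1/5 → sign −
step 2: pivot -1 → sign −
signature = (1, 2, 0)

Answer: (1, 2, 0)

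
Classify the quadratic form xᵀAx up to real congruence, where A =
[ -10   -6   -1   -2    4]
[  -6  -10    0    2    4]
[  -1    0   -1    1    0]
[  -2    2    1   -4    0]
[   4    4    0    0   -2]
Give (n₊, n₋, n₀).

Answer: (1, 4, 0)

Derivation:
step 0: pivot -10 → sign −
step 1: pivot -32/5 → sign −
step 2: pivot -27/32 → sign −
step 3: pivot 2/3 → sign +
step 4: pivot -2/9 → sign −
signature = (1, 4, 0)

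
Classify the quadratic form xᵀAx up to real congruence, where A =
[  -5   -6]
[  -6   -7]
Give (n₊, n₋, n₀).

Answer: (1, 1, 0)

Derivation:
step 0: pivot -5 → sign −
step 1: pivot 1/5 → sign +
signature = (1, 1, 0)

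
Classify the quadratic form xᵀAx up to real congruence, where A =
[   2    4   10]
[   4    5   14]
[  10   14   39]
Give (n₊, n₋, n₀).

step 0: pivot 2 → sign +
step 1: pivot -3 → sign −
step 2: pivot 1 → sign +
signature = (2, 1, 0)

Answer: (2, 1, 0)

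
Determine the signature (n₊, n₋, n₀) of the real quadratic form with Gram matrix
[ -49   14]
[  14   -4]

step 0: pivot -49 → sign −
step 1: row/col 1 already zero → sign 0
signature = (0, 1, 1)

Answer: (0, 1, 1)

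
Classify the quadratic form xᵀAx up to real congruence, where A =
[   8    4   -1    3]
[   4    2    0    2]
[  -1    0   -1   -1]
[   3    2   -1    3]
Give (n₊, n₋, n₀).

Answer: (3, 1, 0)

Derivation:
step 0: pivot 8 → sign +
step 1: pivot -9/8 → sign −
step 2: pivot 2/9 → sign +
step 3: pivot 2 → sign +
signature = (3, 1, 0)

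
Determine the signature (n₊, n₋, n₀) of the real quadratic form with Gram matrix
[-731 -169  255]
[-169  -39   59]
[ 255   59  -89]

Answer: (1, 2, 0)

Derivation:
step 0: pivot -731 → sign −
step 1: pivot 52/731 → sign +
step 2: pivot -1/13 → sign −
signature = (1, 2, 0)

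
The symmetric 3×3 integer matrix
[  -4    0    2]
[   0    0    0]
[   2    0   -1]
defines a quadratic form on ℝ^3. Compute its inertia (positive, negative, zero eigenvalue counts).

step 0: pivot -4 → sign −
step 1: row/col 1 already zero → sign 0
step 2: row/col 2 already zero → sign 0
signature = (0, 1, 2)

Answer: (0, 1, 2)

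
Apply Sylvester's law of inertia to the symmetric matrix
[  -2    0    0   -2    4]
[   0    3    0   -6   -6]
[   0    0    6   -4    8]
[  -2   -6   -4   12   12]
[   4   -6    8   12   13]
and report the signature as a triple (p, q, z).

Answer: (3, 2, 0)

Derivation:
step 0: pivot -2 → sign −
step 1: pivot 3 → sign +
step 2: pivot 6 → sign +
step 3: pivot -2/3 → sign −
step 4: pivot 1 → sign +
signature = (3, 2, 0)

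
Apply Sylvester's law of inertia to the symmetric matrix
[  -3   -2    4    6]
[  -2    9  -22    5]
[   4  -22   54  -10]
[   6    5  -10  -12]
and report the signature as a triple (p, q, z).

step 0: pivot -3 → sign −
step 1: pivot 31/3 → sign +
step 2: pivot 14/31 → sign +
step 3: pivot -3/7 → sign −
signature = (2, 2, 0)

Answer: (2, 2, 0)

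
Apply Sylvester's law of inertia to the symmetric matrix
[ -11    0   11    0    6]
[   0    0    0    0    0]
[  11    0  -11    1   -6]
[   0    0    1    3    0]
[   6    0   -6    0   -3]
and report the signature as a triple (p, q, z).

Answer: (2, 2, 1)

Derivation:
step 0: pivot -11 → sign −
step 1: pivot 3 → sign +
step 2: pivot -1/3 → sign −
step 3: pivot 3/11 → sign +
step 4: row/col 4 already zero → sign 0
signature = (2, 2, 1)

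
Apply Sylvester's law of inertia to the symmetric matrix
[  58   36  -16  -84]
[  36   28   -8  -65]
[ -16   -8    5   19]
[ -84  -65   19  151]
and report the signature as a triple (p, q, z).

step 0: pivot 58 → sign +
step 1: pivot 164/29 → sign +
step 2: pivot -3/41 → sign −
step 3: pivot 3/4 → sign +
signature = (3, 1, 0)

Answer: (3, 1, 0)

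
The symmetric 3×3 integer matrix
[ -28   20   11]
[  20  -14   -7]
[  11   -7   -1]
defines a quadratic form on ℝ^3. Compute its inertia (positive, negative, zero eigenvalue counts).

step 0: pivot -28 → sign −
step 1: pivot 2/7 → sign +
step 2: pivot 3/4 → sign +
signature = (2, 1, 0)

Answer: (2, 1, 0)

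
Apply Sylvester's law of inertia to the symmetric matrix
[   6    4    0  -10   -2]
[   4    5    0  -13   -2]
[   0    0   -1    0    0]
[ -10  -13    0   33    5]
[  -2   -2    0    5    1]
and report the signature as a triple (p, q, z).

Answer: (3, 2, 0)

Derivation:
step 0: pivot 6 → sign +
step 1: pivot 7/3 → sign +
step 2: pivot -1 → sign −
step 3: pivot -6/7 → sign −
step 4: pivot 1/6 → sign +
signature = (3, 2, 0)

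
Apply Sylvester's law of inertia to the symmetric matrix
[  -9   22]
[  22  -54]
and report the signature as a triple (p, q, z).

step 0: pivot -9 → sign −
step 1: pivot -2/9 → sign −
signature = (0, 2, 0)

Answer: (0, 2, 0)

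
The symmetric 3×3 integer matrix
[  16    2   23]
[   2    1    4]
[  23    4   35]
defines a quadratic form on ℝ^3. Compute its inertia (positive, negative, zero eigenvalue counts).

Answer: (3, 0, 0)

Derivation:
step 0: pivot 16 → sign +
step 1: pivot 3/4 → sign +
step 2: pivot 1/4 → sign +
signature = (3, 0, 0)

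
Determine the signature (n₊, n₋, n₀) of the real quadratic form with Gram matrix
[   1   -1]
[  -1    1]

Answer: (1, 0, 1)

Derivation:
step 0: pivot 1 → sign +
step 1: row/col 1 already zero → sign 0
signature = (1, 0, 1)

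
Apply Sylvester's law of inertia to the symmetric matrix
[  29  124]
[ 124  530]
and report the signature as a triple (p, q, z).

Answer: (1, 1, 0)

Derivation:
step 0: pivot 29 → sign +
step 1: pivot -6/29 → sign −
signature = (1, 1, 0)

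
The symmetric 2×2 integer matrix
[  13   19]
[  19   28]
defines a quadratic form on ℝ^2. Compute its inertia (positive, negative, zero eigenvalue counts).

step 0: pivot 13 → sign +
step 1: pivot 3/13 → sign +
signature = (2, 0, 0)

Answer: (2, 0, 0)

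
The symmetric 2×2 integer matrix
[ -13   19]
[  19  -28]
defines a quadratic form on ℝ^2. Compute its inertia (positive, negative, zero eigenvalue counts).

step 0: pivot -13 → sign −
step 1: pivot -3/13 → sign −
signature = (0, 2, 0)

Answer: (0, 2, 0)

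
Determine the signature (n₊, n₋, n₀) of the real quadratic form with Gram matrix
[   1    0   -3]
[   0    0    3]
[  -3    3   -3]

step 0: pivot 1 → sign +
step 1: pivot -12 → sign −
step 2: pivot 3/4 → sign +
signature = (2, 1, 0)

Answer: (2, 1, 0)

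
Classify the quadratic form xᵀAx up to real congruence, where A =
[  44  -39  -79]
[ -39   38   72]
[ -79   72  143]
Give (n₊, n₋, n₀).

step 0: pivot 44 → sign +
step 1: pivot 151/44 → sign +
step 2: pivot 3/151 → sign +
signature = (3, 0, 0)

Answer: (3, 0, 0)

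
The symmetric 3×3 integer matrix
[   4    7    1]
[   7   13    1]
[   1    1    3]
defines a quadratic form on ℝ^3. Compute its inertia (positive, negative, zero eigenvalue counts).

step 0: pivot 4 → sign +
step 1: pivot 3/4 → sign +
step 2: pivot 2 → sign +
signature = (3, 0, 0)

Answer: (3, 0, 0)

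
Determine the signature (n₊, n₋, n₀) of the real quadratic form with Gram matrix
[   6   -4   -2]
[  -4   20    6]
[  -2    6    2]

Answer: (3, 0, 0)

Derivation:
step 0: pivot 6 → sign +
step 1: pivot 52/3 → sign +
step 2: pivot 1/13 → sign +
signature = (3, 0, 0)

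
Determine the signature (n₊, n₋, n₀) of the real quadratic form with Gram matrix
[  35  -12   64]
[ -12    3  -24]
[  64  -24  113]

step 0: pivot 35 → sign +
step 1: pivot -39/35 → sign −
step 2: pivot -3/13 → sign −
signature = (1, 2, 0)

Answer: (1, 2, 0)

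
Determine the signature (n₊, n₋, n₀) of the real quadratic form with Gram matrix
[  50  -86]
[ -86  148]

Answer: (2, 0, 0)

Derivation:
step 0: pivot 50 → sign +
step 1: pivot 2/25 → sign +
signature = (2, 0, 0)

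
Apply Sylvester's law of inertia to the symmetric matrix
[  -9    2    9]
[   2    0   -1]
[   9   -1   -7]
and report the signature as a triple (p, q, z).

step 0: pivot -9 → sign −
step 1: pivot 4/9 → sign +
step 2: pivot -1/4 → sign −
signature = (1, 2, 0)

Answer: (1, 2, 0)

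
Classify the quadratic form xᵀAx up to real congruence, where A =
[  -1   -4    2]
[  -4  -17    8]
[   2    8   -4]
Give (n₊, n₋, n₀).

Answer: (0, 2, 1)

Derivation:
step 0: pivot -1 → sign −
step 1: pivot -1 → sign −
step 2: row/col 2 already zero → sign 0
signature = (0, 2, 1)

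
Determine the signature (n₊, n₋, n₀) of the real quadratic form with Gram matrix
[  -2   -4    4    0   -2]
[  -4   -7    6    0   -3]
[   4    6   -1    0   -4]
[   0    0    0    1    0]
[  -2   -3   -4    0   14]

Answer: (4, 1, 0)

Derivation:
step 0: pivot -2 → sign −
step 1: pivot 1 → sign +
step 2: pivot 3 → sign +
step 3: pivot 1 → sign +
step 4: pivot 3 → sign +
signature = (4, 1, 0)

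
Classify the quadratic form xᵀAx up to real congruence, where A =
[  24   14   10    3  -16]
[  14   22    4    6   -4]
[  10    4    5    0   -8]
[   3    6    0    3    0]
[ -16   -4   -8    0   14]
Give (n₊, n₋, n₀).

step 0: pivot 24 → sign +
step 1: pivot 83/6 → sign +
step 2: pivot 49/83 → sign +
step 3: pivot 51/98 → sign +
step 4: pivot 6/17 → sign +
signature = (5, 0, 0)

Answer: (5, 0, 0)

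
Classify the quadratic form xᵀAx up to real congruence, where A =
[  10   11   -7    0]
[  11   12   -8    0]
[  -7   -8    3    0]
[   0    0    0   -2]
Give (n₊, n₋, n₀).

Answer: (1, 3, 0)

Derivation:
step 0: pivot 10 → sign +
step 1: pivot -1/10 → sign −
step 2: pivot -1 → sign −
step 3: pivot -2 → sign −
signature = (1, 3, 0)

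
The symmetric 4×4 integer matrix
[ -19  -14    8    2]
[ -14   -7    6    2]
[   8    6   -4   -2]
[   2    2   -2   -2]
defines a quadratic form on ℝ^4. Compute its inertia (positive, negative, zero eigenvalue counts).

Answer: (2, 2, 0)

Derivation:
step 0: pivot -19 → sign −
step 1: pivot 63/19 → sign +
step 2: pivot -40/63 → sign −
step 3: pivot 3/10 → sign +
signature = (2, 2, 0)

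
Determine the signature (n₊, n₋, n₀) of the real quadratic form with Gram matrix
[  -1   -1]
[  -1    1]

Answer: (1, 1, 0)

Derivation:
step 0: pivot -1 → sign −
step 1: pivot 2 → sign +
signature = (1, 1, 0)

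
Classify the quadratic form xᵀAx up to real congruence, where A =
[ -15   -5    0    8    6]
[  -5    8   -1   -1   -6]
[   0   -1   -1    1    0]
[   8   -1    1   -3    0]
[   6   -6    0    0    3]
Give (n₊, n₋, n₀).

step 0: pivot -15 → sign −
step 1: pivot 29/3 → sign +
step 2: pivot -32/29 → sign −
step 3: pivot 9/40 → sign +
step 4: pivot -1 → sign −
signature = (2, 3, 0)

Answer: (2, 3, 0)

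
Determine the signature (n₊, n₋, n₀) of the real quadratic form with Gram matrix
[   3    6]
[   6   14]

Answer: (2, 0, 0)

Derivation:
step 0: pivot 3 → sign +
step 1: pivot 2 → sign +
signature = (2, 0, 0)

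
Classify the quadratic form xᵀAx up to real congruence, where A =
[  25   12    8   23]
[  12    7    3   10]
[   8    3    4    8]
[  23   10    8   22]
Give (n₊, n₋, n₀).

step 0: pivot 25 → sign +
step 1: pivot 31/25 → sign +
step 2: pivot 27/31 → sign +
step 3: pivot -1/27 → sign −
signature = (3, 1, 0)

Answer: (3, 1, 0)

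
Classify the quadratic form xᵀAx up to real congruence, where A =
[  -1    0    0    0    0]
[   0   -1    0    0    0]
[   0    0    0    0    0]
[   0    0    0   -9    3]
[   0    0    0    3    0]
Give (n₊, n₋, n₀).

Answer: (1, 3, 1)

Derivation:
step 0: pivot -1 → sign −
step 1: pivot -1 → sign −
step 2: pivot -9 → sign −
step 3: pivot 1 → sign +
step 4: row/col 4 already zero → sign 0
signature = (1, 3, 1)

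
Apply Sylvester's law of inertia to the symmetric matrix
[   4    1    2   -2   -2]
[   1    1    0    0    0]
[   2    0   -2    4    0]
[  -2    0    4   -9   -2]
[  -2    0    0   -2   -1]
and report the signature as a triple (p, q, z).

step 0: pivot 4 → sign +
step 1: pivot 3/4 → sign +
step 2: pivot -10/3 → sign −
step 3: pivot -9/5 → sign −
step 4: pivot -1 → sign −
signature = (2, 3, 0)

Answer: (2, 3, 0)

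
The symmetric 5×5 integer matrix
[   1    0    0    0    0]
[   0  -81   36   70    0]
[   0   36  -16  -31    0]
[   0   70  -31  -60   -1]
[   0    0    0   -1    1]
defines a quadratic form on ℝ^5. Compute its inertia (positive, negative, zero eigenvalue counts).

Answer: (3, 2, 0)

Derivation:
step 0: pivot 1 → sign +
step 1: pivot -81 → sign −
step 2: pivot 40/81 → sign +
step 3: pivot -1/40 → sign −
step 4: pivot 1 → sign +
signature = (3, 2, 0)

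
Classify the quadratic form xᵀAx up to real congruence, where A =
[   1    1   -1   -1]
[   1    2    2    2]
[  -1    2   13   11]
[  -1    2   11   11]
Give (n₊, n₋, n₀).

step 0: pivot 1 → sign +
step 1: pivot 1 → sign +
step 2: pivot 3 → sign +
step 3: pivot 2/3 → sign +
signature = (4, 0, 0)

Answer: (4, 0, 0)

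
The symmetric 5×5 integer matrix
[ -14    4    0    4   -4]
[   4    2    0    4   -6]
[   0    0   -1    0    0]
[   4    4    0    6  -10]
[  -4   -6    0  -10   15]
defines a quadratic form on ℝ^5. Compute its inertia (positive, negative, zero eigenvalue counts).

step 0: pivot -14 → sign −
step 1: pivot 22/7 → sign +
step 2: pivot -1 → sign −
step 3: pivot -14/11 → sign −
step 4: pivot 1/7 → sign +
signature = (2, 3, 0)

Answer: (2, 3, 0)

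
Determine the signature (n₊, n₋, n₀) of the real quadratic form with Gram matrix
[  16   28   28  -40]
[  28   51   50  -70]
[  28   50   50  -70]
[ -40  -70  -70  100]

Answer: (3, 0, 1)

Derivation:
step 0: pivot 16 → sign +
step 1: pivot 2 → sign +
step 2: pivot 1/2 → sign +
step 3: row/col 3 already zero → sign 0
signature = (3, 0, 1)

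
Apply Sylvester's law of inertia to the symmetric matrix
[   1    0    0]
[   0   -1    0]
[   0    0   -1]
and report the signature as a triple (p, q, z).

Answer: (1, 2, 0)

Derivation:
step 0: pivot 1 → sign +
step 1: pivot -1 → sign −
step 2: pivot -1 → sign −
signature = (1, 2, 0)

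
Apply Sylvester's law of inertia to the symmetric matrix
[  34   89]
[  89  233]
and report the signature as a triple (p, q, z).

Answer: (2, 0, 0)

Derivation:
step 0: pivot 34 → sign +
step 1: pivot 1/34 → sign +
signature = (2, 0, 0)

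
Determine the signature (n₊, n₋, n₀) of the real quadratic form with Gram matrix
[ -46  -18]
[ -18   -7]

step 0: pivot -46 → sign −
step 1: pivot 1/23 → sign +
signature = (1, 1, 0)

Answer: (1, 1, 0)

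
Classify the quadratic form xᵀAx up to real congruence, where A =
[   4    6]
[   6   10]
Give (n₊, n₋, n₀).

Answer: (2, 0, 0)

Derivation:
step 0: pivot 4 → sign +
step 1: pivot 1 → sign +
signature = (2, 0, 0)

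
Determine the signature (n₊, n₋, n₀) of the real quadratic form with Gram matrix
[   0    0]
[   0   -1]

Answer: (0, 1, 1)

Derivation:
step 0: pivot -1 → sign −
step 1: row/col 1 already zero → sign 0
signature = (0, 1, 1)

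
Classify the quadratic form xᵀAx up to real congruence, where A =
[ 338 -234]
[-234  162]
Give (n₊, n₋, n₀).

Answer: (1, 0, 1)

Derivation:
step 0: pivot 338 → sign +
step 1: row/col 1 already zero → sign 0
signature = (1, 0, 1)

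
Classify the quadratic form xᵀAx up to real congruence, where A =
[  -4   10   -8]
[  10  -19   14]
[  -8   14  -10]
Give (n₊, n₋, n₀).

Answer: (1, 1, 1)

Derivation:
step 0: pivot -4 → sign −
step 1: pivot 6 → sign +
step 2: row/col 2 already zero → sign 0
signature = (1, 1, 1)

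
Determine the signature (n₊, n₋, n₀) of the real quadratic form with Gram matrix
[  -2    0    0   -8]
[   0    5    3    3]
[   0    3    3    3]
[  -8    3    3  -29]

Answer: (2, 1, 1)

Derivation:
step 0: pivot -2 → sign −
step 1: pivot 5 → sign +
step 2: pivot 6/5 → sign +
step 3: row/col 3 already zero → sign 0
signature = (2, 1, 1)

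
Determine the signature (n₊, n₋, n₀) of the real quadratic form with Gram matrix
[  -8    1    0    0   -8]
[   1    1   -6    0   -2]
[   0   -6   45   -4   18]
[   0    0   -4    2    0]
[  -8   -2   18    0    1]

Answer: (4, 1, 0)

Derivation:
step 0: pivot -8 → sign −
step 1: pivot 9/8 → sign +
step 2: pivot 13 → sign +
step 3: pivot 10/13 → sign +
step 4: pivot 1/5 → sign +
signature = (4, 1, 0)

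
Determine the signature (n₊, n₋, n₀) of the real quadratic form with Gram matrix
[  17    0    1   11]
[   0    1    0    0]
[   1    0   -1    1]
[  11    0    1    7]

step 0: pivot 17 → sign +
step 1: pivot 1 → sign +
step 2: pivot -18/17 → sign −
step 3: row/col 3 already zero → sign 0
signature = (2, 1, 1)

Answer: (2, 1, 1)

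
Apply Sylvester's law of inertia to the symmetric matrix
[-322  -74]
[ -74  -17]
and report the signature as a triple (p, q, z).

step 0: pivot -322 → sign −
step 1: pivot 1/161 → sign +
signature = (1, 1, 0)

Answer: (1, 1, 0)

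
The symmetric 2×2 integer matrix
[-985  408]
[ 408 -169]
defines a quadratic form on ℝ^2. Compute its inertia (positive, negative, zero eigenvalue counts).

step 0: pivot -985 → sign −
step 1: pivot -1/985 → sign −
signature = (0, 2, 0)

Answer: (0, 2, 0)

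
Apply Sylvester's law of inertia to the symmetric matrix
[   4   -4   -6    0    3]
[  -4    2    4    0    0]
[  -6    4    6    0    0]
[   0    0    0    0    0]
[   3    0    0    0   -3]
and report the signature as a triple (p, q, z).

Answer: (2, 2, 1)

Derivation:
step 0: pivot 4 → sign +
step 1: pivot -2 → sign −
step 2: pivot -1 → sign −
step 3: pivot 3/2 → sign +
step 4: row/col 4 already zero → sign 0
signature = (2, 2, 1)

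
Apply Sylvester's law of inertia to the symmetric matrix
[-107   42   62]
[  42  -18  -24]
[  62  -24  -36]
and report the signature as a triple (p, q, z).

Answer: (0, 2, 1)

Derivation:
step 0: pivot -107 → sign −
step 1: pivot -162/107 → sign −
step 2: row/col 2 already zero → sign 0
signature = (0, 2, 1)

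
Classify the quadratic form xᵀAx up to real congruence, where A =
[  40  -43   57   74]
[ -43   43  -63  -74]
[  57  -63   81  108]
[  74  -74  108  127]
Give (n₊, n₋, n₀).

Answer: (2, 2, 0)

Derivation:
step 0: pivot 40 → sign +
step 1: pivot -129/40 → sign −
step 2: pivot 30/43 → sign +
step 3: pivot -3/5 → sign −
signature = (2, 2, 0)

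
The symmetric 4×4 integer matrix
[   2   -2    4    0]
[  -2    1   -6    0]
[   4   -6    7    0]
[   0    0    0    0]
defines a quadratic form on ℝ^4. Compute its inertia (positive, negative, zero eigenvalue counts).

step 0: pivot 2 → sign +
step 1: pivot -1 → sign −
step 2: pivot 3 → sign +
step 3: row/col 3 already zero → sign 0
signature = (2, 1, 1)

Answer: (2, 1, 1)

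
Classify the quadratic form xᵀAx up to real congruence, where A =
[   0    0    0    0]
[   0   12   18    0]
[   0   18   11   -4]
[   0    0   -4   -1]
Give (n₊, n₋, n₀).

step 0: pivot 12 → sign +
step 1: pivot -16 → sign −
step 2: row/col 2 already zero → sign 0
step 3: row/col 3 already zero → sign 0
signature = (1, 1, 2)

Answer: (1, 1, 2)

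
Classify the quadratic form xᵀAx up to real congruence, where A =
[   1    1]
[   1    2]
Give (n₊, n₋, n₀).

step 0: pivot 1 → sign +
step 1: pivot 1 → sign +
signature = (2, 0, 0)

Answer: (2, 0, 0)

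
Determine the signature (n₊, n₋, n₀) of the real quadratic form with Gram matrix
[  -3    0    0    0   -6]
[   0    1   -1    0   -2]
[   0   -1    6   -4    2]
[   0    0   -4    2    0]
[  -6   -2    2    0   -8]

step 0: pivot -3 → sign −
step 1: pivot 1 → sign +
step 2: pivot 5 → sign +
step 3: pivot -6/5 → sign −
step 4: row/col 4 already zero → sign 0
signature = (2, 2, 1)

Answer: (2, 2, 1)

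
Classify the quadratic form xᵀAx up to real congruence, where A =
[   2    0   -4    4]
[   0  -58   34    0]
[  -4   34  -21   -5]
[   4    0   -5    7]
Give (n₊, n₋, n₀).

step 0: pivot 2 → sign +
step 1: pivot -58 → sign −
step 2: pivot -263/29 → sign −
step 3: pivot -2/263 → sign −
signature = (1, 3, 0)

Answer: (1, 3, 0)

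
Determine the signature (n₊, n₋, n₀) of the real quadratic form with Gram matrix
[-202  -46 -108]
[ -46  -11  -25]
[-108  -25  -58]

step 0: pivot -202 → sign −
step 1: pivot -53/101 → sign −
step 2: pivot 3/53 → sign +
signature = (1, 2, 0)

Answer: (1, 2, 0)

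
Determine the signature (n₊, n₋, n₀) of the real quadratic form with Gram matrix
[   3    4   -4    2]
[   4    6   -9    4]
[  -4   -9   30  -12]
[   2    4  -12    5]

step 0: pivot 3 → sign +
step 1: pivot 2/3 → sign +
step 2: pivot 9/2 → sign +
step 3: pivot 1/9 → sign +
signature = (4, 0, 0)

Answer: (4, 0, 0)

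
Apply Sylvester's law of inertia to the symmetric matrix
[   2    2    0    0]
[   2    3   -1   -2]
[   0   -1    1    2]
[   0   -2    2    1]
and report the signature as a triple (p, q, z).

step 0: pivot 2 → sign +
step 1: pivot 1 → sign +
step 2: pivot -3 → sign −
step 3: row/col 3 already zero → sign 0
signature = (2, 1, 1)

Answer: (2, 1, 1)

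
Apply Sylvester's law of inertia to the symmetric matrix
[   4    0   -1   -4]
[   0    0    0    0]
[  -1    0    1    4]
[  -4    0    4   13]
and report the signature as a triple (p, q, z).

Answer: (2, 1, 1)

Derivation:
step 0: pivot 4 → sign +
step 1: pivot 3/4 → sign +
step 2: pivot -3 → sign −
step 3: row/col 3 already zero → sign 0
signature = (2, 1, 1)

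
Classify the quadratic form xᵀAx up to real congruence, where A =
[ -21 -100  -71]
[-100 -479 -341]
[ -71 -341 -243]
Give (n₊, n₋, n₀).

step 0: pivot -21 → sign −
step 1: pivot -59/21 → sign −
step 2: pivot 3/59 → sign +
signature = (1, 2, 0)

Answer: (1, 2, 0)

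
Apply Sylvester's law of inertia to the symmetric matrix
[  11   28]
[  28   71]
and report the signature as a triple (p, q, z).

step 0: pivot 11 → sign +
step 1: pivot -3/11 → sign −
signature = (1, 1, 0)

Answer: (1, 1, 0)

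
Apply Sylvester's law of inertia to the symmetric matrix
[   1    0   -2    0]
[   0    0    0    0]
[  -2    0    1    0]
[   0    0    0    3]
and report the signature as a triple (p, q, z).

Answer: (2, 1, 1)

Derivation:
step 0: pivot 1 → sign +
step 1: pivot -3 → sign −
step 2: pivot 3 → sign +
step 3: row/col 3 already zero → sign 0
signature = (2, 1, 1)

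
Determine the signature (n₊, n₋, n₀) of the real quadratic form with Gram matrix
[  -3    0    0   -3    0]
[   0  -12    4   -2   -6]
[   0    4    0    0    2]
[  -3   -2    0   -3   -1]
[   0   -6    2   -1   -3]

Answer: (1, 2, 2)

Derivation:
step 0: pivot -3 → sign −
step 1: pivot -12 → sign −
step 2: pivot 4/3 → sign +
step 3: row/col 3 already zero → sign 0
step 4: row/col 4 already zero → sign 0
signature = (1, 2, 2)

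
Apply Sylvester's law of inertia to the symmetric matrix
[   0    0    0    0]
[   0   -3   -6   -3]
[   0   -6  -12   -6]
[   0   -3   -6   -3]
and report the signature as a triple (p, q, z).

step 0: pivot -3 → sign −
step 1: row/col 1 already zero → sign 0
step 2: row/col 2 already zero → sign 0
step 3: row/col 3 already zero → sign 0
signature = (0, 1, 3)

Answer: (0, 1, 3)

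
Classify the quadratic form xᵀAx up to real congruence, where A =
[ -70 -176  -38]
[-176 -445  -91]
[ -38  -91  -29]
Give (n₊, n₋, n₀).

step 0: pivot -70 → sign −
step 1: pivot -87/35 → sign −
step 2: pivot -2/29 → sign −
signature = (0, 3, 0)

Answer: (0, 3, 0)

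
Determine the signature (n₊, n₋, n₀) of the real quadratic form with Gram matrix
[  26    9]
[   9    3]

Answer: (1, 1, 0)

Derivation:
step 0: pivot 26 → sign +
step 1: pivot -3/26 → sign −
signature = (1, 1, 0)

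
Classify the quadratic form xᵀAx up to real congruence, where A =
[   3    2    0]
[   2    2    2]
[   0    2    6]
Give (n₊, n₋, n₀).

step 0: pivot 3 → sign +
step 1: pivot 2/3 → sign +
step 2: row/col 2 already zero → sign 0
signature = (2, 0, 1)

Answer: (2, 0, 1)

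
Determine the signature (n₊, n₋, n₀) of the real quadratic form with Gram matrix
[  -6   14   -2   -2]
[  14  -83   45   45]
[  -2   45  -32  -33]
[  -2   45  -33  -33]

Answer: (1, 3, 0)

Derivation:
step 0: pivot -6 → sign −
step 1: pivot -151/3 → sign −
step 2: pivot 149/151 → sign +
step 3: pivot -2/149 → sign −
signature = (1, 3, 0)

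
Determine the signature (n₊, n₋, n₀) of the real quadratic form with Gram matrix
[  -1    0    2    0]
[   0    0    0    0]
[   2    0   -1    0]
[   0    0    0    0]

step 0: pivot -1 → sign −
step 1: pivot 3 → sign +
step 2: row/col 2 already zero → sign 0
step 3: row/col 3 already zero → sign 0
signature = (1, 1, 2)

Answer: (1, 1, 2)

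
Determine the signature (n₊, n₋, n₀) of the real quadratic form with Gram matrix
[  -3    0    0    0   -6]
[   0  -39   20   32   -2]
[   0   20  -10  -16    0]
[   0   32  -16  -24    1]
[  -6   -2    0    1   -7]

step 0: pivot -3 → sign −
step 1: pivot -39 → sign −
step 2: pivot 10/39 → sign +
step 3: pivot 8/5 → sign +
step 4: pivot 3/8 → sign +
signature = (3, 2, 0)

Answer: (3, 2, 0)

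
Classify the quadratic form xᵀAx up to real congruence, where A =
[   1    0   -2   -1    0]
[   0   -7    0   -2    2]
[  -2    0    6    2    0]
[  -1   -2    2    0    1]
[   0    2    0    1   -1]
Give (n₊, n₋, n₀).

step 0: pivot 1 → sign +
step 1: pivot -7 → sign −
step 2: pivot 2 → sign +
step 3: pivot -3/7 → sign −
step 4: row/col 4 already zero → sign 0
signature = (2, 2, 1)

Answer: (2, 2, 1)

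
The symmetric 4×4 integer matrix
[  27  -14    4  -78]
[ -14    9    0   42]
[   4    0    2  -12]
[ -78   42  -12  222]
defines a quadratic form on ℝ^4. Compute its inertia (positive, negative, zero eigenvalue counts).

Answer: (3, 1, 0)

Derivation:
step 0: pivot 27 → sign +
step 1: pivot 47/27 → sign +
step 2: pivot -50/47 → sign −
step 3: pivot 6/25 → sign +
signature = (3, 1, 0)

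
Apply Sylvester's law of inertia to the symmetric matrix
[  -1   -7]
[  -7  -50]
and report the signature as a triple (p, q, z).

Answer: (0, 2, 0)

Derivation:
step 0: pivot -1 → sign −
step 1: pivot -1 → sign −
signature = (0, 2, 0)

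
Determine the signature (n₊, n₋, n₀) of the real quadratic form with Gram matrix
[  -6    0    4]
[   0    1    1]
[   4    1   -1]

step 0: pivot -6 → sign −
step 1: pivot 1 → sign +
step 2: pivot 2/3 → sign +
signature = (2, 1, 0)

Answer: (2, 1, 0)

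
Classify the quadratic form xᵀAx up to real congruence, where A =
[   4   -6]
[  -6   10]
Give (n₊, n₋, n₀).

step 0: pivot 4 → sign +
step 1: pivot 1 → sign +
signature = (2, 0, 0)

Answer: (2, 0, 0)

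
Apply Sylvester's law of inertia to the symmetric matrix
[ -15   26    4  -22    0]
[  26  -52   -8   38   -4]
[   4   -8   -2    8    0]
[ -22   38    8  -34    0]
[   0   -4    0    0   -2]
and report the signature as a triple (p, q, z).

step 0: pivot -15 → sign −
step 1: pivot -104/15 → sign −
step 2: pivot -10/13 → sign −
step 3: pivot 43/10 → sign +
step 4: pivot 2/43 → sign +
signature = (2, 3, 0)

Answer: (2, 3, 0)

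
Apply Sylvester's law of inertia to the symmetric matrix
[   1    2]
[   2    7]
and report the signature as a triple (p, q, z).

step 0: pivot 1 → sign +
step 1: pivot 3 → sign +
signature = (2, 0, 0)

Answer: (2, 0, 0)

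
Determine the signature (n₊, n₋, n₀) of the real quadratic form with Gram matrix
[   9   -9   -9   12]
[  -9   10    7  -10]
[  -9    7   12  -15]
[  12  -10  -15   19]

step 0: pivot 9 → sign +
step 1: pivot 1 → sign +
step 2: pivot -1 → sign −
step 3: row/col 3 already zero → sign 0
signature = (2, 1, 1)

Answer: (2, 1, 1)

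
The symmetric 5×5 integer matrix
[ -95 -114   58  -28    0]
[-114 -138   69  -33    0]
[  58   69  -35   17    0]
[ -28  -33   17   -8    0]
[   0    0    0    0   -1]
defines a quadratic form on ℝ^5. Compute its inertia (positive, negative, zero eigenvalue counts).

step 0: pivot -95 → sign −
step 1: pivot -6/5 → sign −
step 2: pivot 27/38 → sign +
step 3: pivot 1/3 → sign +
step 4: pivot -1 → sign −
signature = (2, 3, 0)

Answer: (2, 3, 0)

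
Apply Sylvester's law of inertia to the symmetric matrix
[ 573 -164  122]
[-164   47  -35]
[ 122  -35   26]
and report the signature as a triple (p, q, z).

Answer: (2, 1, 0)

Derivation:
step 0: pivot 573 → sign +
step 1: pivot 35/573 → sign +
step 2: pivot -3/35 → sign −
signature = (2, 1, 0)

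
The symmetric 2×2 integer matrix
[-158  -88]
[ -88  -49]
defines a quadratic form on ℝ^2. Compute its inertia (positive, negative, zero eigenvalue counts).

Answer: (1, 1, 0)

Derivation:
step 0: pivot -158 → sign −
step 1: pivot 1/79 → sign +
signature = (1, 1, 0)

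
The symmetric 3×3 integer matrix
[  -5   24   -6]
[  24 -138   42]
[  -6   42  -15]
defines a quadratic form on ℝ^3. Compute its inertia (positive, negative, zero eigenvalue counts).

step 0: pivot -5 → sign −
step 1: pivot -114/5 → sign −
step 2: pivot -3/19 → sign −
signature = (0, 3, 0)

Answer: (0, 3, 0)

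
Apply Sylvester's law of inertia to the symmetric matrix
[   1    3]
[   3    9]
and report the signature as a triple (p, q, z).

step 0: pivot 1 → sign +
step 1: row/col 1 already zero → sign 0
signature = (1, 0, 1)

Answer: (1, 0, 1)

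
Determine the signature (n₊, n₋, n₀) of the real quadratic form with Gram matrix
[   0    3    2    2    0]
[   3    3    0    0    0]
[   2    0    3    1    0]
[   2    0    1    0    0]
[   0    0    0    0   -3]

step 0: pivot 3 → sign +
step 1: pivot -3 → sign −
step 2: pivot 13/3 → sign +
step 3: pivot 1/13 → sign +
step 4: pivot -3 → sign −
signature = (3, 2, 0)

Answer: (3, 2, 0)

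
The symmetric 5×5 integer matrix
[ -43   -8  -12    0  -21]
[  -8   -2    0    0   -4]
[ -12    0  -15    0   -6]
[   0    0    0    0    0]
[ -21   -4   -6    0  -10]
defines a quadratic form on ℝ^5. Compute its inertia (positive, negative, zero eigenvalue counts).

Answer: (1, 3, 1)

Derivation:
step 0: pivot -43 → sign −
step 1: pivot -22/43 → sign −
step 2: pivot -21/11 → sign −
step 3: pivot 3/7 → sign +
step 4: row/col 4 already zero → sign 0
signature = (1, 3, 1)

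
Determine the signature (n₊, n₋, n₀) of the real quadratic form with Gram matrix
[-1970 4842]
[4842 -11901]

step 0: pivot -1970 → sign −
step 1: pivot -3/985 → sign −
signature = (0, 2, 0)

Answer: (0, 2, 0)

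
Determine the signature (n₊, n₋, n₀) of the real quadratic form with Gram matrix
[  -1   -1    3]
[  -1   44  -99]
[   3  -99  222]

Answer: (1, 2, 0)

Derivation:
step 0: pivot -1 → sign −
step 1: pivot 45 → sign +
step 2: pivot -1/5 → sign −
signature = (1, 2, 0)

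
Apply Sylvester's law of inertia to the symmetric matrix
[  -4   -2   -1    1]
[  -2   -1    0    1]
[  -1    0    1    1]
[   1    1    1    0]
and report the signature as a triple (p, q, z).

Answer: (1, 2, 1)

Derivation:
step 0: pivot -4 → sign −
step 1: pivot 5/4 → sign +
step 2: pivot -1/5 → sign −
step 3: row/col 3 already zero → sign 0
signature = (1, 2, 1)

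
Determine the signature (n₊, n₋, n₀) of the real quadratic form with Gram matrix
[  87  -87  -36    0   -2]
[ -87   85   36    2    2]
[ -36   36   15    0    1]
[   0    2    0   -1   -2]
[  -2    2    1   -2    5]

step 0: pivot 87 → sign +
step 1: pivot -2 → sign −
step 2: pivot 3/29 → sign +
step 3: pivot 1 → sign +
step 4: pivot 2/3 → sign +
signature = (4, 1, 0)

Answer: (4, 1, 0)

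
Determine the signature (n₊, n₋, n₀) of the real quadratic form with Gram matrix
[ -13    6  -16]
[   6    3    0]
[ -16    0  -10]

Answer: (2, 1, 0)

Derivation:
step 0: pivot -13 → sign −
step 1: pivot 75/13 → sign +
step 2: pivot 6/25 → sign +
signature = (2, 1, 0)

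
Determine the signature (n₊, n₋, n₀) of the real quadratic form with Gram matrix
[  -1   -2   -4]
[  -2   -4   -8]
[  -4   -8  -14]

Answer: (1, 1, 1)

Derivation:
step 0: pivot -1 → sign −
step 1: pivot 2 → sign +
step 2: row/col 2 already zero → sign 0
signature = (1, 1, 1)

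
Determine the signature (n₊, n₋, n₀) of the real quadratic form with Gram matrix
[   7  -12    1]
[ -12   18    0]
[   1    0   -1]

step 0: pivot 7 → sign +
step 1: pivot -18/7 → sign −
step 2: row/col 2 already zero → sign 0
signature = (1, 1, 1)

Answer: (1, 1, 1)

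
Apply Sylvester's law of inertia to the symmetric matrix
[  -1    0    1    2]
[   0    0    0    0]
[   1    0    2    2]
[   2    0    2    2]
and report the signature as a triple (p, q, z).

step 0: pivot -1 → sign −
step 1: pivot 3 → sign +
step 2: pivot 2/3 → sign +
step 3: row/col 3 already zero → sign 0
signature = (2, 1, 1)

Answer: (2, 1, 1)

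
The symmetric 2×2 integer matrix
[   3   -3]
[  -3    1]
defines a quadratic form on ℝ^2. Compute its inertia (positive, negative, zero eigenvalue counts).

Answer: (1, 1, 0)

Derivation:
step 0: pivot 3 → sign +
step 1: pivot -2 → sign −
signature = (1, 1, 0)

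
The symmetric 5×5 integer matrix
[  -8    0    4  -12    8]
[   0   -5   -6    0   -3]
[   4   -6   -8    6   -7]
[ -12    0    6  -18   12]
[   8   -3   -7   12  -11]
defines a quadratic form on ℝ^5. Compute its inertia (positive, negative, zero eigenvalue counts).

step 0: pivot -8 → sign −
step 1: pivot -5 → sign −
step 2: pivot 6/5 → sign +
step 3: pivot -3/2 → sign −
step 4: row/col 4 already zero → sign 0
signature = (1, 3, 1)

Answer: (1, 3, 1)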